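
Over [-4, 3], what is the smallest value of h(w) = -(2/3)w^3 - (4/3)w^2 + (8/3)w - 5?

Differentiating, h'(w) = -2w^2 - (8/3)w + 8/3; which vanishes at w = -2 and w = 2/3.
Candidates: h(-4) = 17/3, h(-2) = -31/3, h(2/3) = -325/81, h(3) = -27.
The minimum over the interval is -27, attained at w = 3.

-27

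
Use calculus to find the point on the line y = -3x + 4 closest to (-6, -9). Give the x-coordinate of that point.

Minimize D(x)^2 = (x + 6)^2 + (-3x + 13)^2.
d/dx[D^2] = 2(x + 6) + 2·(-3)·(-3x + 13) = 0 ⇒ x = 33/10.
Then y = -59/10 and the distance is √(961/10) ≈ 9.8031.

33/10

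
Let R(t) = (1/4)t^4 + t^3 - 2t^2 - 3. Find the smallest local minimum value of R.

R'(t) = t^3 + 3t^2 - 4t = 0 at t = -4, 0, 1.
Since R''(t) = 3t^2 + 6t - 4, we get R''(-4) = 20 > 0 ⇒ local minimum; R''(0) = -4 < 0 ⇒ local maximum; R''(1) = 5 > 0 ⇒ local minimum.
The smallest local minimum is R(-4) = -35.

-35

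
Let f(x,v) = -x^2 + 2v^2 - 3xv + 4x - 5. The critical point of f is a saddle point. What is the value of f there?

-53/17

∂f/∂x = -2x - 3v + 4 = 0 and ∂f/∂v = -3x + 4v = 0, so (x, v) = (16/17, 12/17).
The Hessian has f_{xx} = -2, f_{vv} = 4, f_{xv} = -3, giving D = -17 < 0, so the point is a saddle point.
f(16/17, 12/17) = -53/17.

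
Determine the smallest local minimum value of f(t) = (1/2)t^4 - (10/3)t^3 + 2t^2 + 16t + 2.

Critical points: f'(t) = 2t^3 - 10t^2 + 4t + 16 vanishes at t = -1, 2, 4.
Second-derivative test with f''(t) = 6t^2 - 20t + 4: f''(-1) = 30 > 0 ⇒ local minimum; f''(2) = -12 < 0 ⇒ local maximum; f''(4) = 20 > 0 ⇒ local minimum.
Thus f has its smallest local minimum at t = -1, with value -49/6.

-49/6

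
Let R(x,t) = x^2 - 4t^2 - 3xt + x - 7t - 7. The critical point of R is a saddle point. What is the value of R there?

-151/25

∂R/∂x = 2x - 3t + 1 = 0 and ∂R/∂t = -3x - 8t - 7 = 0, so (x, t) = (-29/25, -11/25).
The Hessian has R_{xx} = 2, R_{tt} = -8, R_{xt} = -3, giving D = -25 < 0, so the point is a saddle point.
R(-29/25, -11/25) = -151/25.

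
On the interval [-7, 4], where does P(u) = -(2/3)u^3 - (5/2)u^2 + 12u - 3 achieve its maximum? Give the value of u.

P'(u) = -2u^2 - 5u + 12, which vanishes at u = -4 and u = 3/2.
Candidates: P(-7) = 115/6; P(-4) = -145/3; P(3/2) = 57/8; P(4) = -113/3.
The maximum over the interval is 115/6, attained at u = -7.

-7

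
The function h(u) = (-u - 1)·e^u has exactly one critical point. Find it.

By the product rule, h'(u) = (-u - 2)·e^u. Since e^u > 0, the only critical point is u = -2.
h''(-2) has the same sign as -1 < 0, so this is a local maximum.
h(-2) = (1)·e^(-2) ≈ 0.1353.

-2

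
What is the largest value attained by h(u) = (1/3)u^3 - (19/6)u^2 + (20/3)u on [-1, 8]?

64/3

The derivative is u^2 - (19/3)u + 20/3, which vanishes at u = 4/3 and u = 5.
Candidates: h(-1) = -61/6,  h(4/3) = 328/81,  h(5) = -25/6,  h(8) = 64/3.
Hence the absolute maximum is 64/3 at u = 8.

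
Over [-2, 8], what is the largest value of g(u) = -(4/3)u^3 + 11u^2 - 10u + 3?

233/3

g'(u) = -4u^2 + 22u - 10, which vanishes at u = 1/2 and u = 5.
Evaluating at the critical points and endpoints: g(-2) = 233/3, g(1/2) = 7/12, g(5) = 184/3, g(8) = -167/3.
Hence the absolute maximum is 233/3 at u = -2.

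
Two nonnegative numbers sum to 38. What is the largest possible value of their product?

With x + y = 38, the product is P(x) = x(38 − x).
P'(x) = 38 − 2x = 0 gives x = 19; P'' = −2 < 0, so this is the maximum.
P = 19·19 = 361.

361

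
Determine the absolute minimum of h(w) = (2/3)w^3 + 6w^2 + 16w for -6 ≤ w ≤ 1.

-24

The derivative is 2w^2 + 12w + 16, which vanishes at w = -4 and w = -2.
Evaluating at the critical points and endpoints: h(-6) = -24; h(-4) = -32/3; h(-2) = -40/3; h(1) = 68/3.
So the minimum is h(-6) = -24.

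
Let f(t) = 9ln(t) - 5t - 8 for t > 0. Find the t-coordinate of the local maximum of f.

9/5

f'(t) = 9/t − 5 = 0 gives t = 9/5.
f''(t) = -9/t², which is negative for t > 0, so this is a local maximum.
f(9/5) = 9·ln(9/5) - 9 - 8 ≈ -11.7099.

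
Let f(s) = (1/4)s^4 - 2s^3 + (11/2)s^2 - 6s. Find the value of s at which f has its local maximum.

2

f'(s) = s^3 - 6s^2 + 11s - 6 = 0 at s = 1, 2, 3.
f''(s) = 3s^2 - 12s + 11. f''(1) = 2 > 0 ⇒ local minimum; f''(2) = -1 < 0 ⇒ local maximum; f''(3) = 2 > 0 ⇒ local minimum.
The local maximum is f(2) = -2.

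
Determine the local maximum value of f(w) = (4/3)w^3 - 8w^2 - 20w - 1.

f'(w) = 4w^2 - 16w - 20. Setting f'(w) = 0 gives w ∈ {-1, 5}.
Since f''(w) = 8w - 16, we get f''(-1) = -24 < 0 ⇒ local maximum; f''(5) = 24 > 0 ⇒ local minimum.
So the local maximum value is f(-1) = 29/3.

29/3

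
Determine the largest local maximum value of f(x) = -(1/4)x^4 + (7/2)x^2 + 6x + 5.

f'(x) = -x^3 + 7x + 6. Setting f'(x) = 0 gives x ∈ {-2, -1, 3}.
Second-derivative test with f''(x) = -3x^2 + 7: f''(-2) = -5 < 0 ⇒ local maximum; f''(-1) = 4 > 0 ⇒ local minimum; f''(3) = -20 < 0 ⇒ local maximum.
So the largest local maximum value is f(3) = 137/4.

137/4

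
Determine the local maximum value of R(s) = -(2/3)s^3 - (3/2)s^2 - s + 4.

Critical points: R'(s) = -2s^2 - 3s - 1 vanishes at s = -1, -1/2.
Second-derivative test with R''(s) = -4s - 3: R''(-1) = 1 > 0 ⇒ local minimum; R''(-1/2) = -1 < 0 ⇒ local maximum.
So the local maximum value is R(-1/2) = 101/24.

101/24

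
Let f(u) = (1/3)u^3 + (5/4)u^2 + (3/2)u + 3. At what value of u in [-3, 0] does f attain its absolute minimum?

-3

The derivative is u^2 + (5/2)u + 3/2, which vanishes at u = -3/2 and u = -1.
Candidates: f(-3) = 3/4,  f(-3/2) = 39/16,  f(-1) = 29/12,  f(0) = 3.
Hence the absolute minimum is 3/4 at u = -3.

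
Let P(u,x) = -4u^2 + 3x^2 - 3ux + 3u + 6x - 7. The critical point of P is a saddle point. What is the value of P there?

-154/19

∂P/∂u = -8u - 3x + 3 = 0 and ∂P/∂x = -3u + 6x + 6 = 0, so (u, x) = (12/19, -13/19).
The Hessian has P_{uu} = -8, P_{xx} = 6, P_{ux} = -3, giving D = -57 < 0, so the point is a saddle point.
P(12/19, -13/19) = -154/19.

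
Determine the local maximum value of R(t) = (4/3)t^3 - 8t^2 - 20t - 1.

R'(t) = 4t^2 - 16t - 20. Setting R'(t) = 0 gives t ∈ {-1, 5}.
Since R''(t) = 8t - 16, we get R''(-1) = -24 < 0 ⇒ local maximum; R''(5) = 24 > 0 ⇒ local minimum.
Thus R has its local maximum at t = -1, with value 29/3.

29/3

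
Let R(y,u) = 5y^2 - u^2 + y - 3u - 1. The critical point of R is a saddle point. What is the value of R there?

6/5

∂R/∂y = 10y + 1 = 0 and ∂R/∂u = -2u - 3 = 0, so (y, u) = (-1/10, -3/2).
The Hessian has R_{yy} = 10, R_{uu} = -2, R_{yu} = 0, giving D = -20 < 0, so the point is a saddle point.
R(-1/10, -3/2) = 6/5.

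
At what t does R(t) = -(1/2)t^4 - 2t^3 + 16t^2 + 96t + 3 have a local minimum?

R'(t) = -2t^3 - 6t^2 + 32t + 96. Setting R'(t) = 0 gives t ∈ {-4, -3, 4}.
R''(t) = -6t^2 - 12t + 32. R''(-4) = -16 < 0 ⇒ local maximum; R''(-3) = 14 > 0 ⇒ local minimum; R''(4) = -112 < 0 ⇒ local maximum.
Thus R has its local minimum at t = -3, with value -255/2.

-3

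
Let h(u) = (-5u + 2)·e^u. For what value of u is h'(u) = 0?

Differentiating with the product rule gives h'(u) = (-5u - 3)·e^u. Since e^u > 0, the only critical point is u = -3/5.
h''(-3/5) has the same sign as -5 < 0, so this is a local maximum.
h(-3/5) = (5)·e^(-3/5) ≈ 2.7441.

-3/5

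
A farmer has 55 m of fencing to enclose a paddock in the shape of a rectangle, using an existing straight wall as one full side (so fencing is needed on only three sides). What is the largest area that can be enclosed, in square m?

3025/8

Let the sides perpendicular to the wall have length x and the parallel side y, so 2x + y = 55 and the area is A = xy = x(55 − 2x).
A'(x) = 55 − 4x = 0 gives x = 55/4, and A''(x) = −4 < 0 confirms a maximum.
Then y = 55 − 2·55/4 = 55/2 and A = 3025/8.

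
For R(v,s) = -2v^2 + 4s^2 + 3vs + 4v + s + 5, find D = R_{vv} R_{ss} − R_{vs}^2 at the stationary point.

∂R/∂v = -4v + 3s + 4 = 0 and ∂R/∂s = 3v + 8s + 1 = 0, so (v, s) = (29/41, -16/41).
The Hessian has R_{vv} = -4, R_{ss} = 8, R_{vs} = 3, giving D = -41 < 0, so the point is a saddle point.
D = (-4)·(8) − (3)^2 = -41.

-41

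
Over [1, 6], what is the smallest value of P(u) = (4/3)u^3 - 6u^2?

The derivative is 4u^2 - 12u, whose only zero in [1, 6] is u = 3.
Evaluating at the critical points and endpoints: P(1) = -14/3; P(3) = -18; P(6) = 72.
Hence the absolute minimum is -18 at u = 3.

-18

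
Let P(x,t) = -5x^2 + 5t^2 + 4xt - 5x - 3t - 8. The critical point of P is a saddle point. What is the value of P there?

∂P/∂x = -10x + 4t - 5 = 0 and ∂P/∂t = 4x + 10t - 3 = 0, so (x, t) = (-19/58, 25/58).
The Hessian has P_{xx} = -10, P_{tt} = 10, P_{xt} = 4, giving D = -116 < 0, so the point is a saddle point.
P(-19/58, 25/58) = -227/29.

-227/29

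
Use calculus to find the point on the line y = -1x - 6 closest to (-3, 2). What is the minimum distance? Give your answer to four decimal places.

Minimize D(x)^2 = (x + 3)^2 + (-x - 8)^2.
d/dx[D^2] = 2(x + 3) + 2·(-1)·(-x - 8) = 0 ⇒ x = -11/2.
Then y = -1/2 and the distance is √(25/2) ≈ 3.5355.

3.5355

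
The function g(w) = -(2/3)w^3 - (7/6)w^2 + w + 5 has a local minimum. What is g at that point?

g'(w) = -2w^2 - (7/3)w + 1 = 0 at w = -3/2, 1/3.
g''(w) = -4w - 7/3. g''(-3/2) = 11/3 > 0 ⇒ local minimum; g''(1/3) = -11/3 < 0 ⇒ local maximum.
The local minimum is g(-3/2) = 25/8.

25/8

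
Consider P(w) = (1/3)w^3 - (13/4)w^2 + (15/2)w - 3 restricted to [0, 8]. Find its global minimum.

The derivative is w^2 - (13/2)w + 15/2, which vanishes at w = 3/2 and w = 5.
Candidates: P(0) = -3,  P(3/2) = 33/16,  P(5) = -61/12,  P(8) = 59/3.
Hence the absolute minimum is -61/12 at w = 5.

-61/12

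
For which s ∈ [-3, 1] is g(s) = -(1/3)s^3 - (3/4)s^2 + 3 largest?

g'(s) = -s^2 - (3/2)s, which vanishes at s = -3/2 and s = 0.
Candidates: g(-3) = 21/4; g(-3/2) = 39/16; g(0) = 3; g(1) = 23/12.
So the maximum is g(-3) = 21/4.

-3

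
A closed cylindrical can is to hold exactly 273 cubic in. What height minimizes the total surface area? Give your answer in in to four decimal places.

With radius r and height h, πr²h = 273 so h = 273/(πr²), and S(r) = 2πr² + 2πrh = 2πr² + 2·273/r.
S'(r) = 4πr − 2·273/r² = 0 ⇒ r³ = 273/(2π), so r ≈ 3.5156 and h = 2r ≈ 7.0311.
S''(r) = 4π + 4·273/r³ > 0, so this is the minimum; S ≈ 232.9644.

7.0311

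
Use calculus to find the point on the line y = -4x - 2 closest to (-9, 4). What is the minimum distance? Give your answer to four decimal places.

7.2761

Minimize D(x)^2 = (x + 9)^2 + (-4x - 6)^2.
d/dx[D^2] = 2(x + 9) + 2·(-4)·(-4x - 6) = 0 ⇒ x = -33/17.
Then y = 98/17 and the distance is √(900/17) ≈ 7.2761.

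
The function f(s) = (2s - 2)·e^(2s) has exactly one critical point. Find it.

1/2

Differentiating with the product rule gives f'(s) = (4s - 2)·e^(2s). Since e^(2s) > 0, the only critical point is s = 1/2.
f''(1/2) has the same sign as 4 > 0, so this is a local minimum.
f(1/2) = (-1)·e^(1) ≈ -2.7183.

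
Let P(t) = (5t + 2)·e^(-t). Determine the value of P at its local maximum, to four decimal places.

By the product rule, P'(t) = (-5t + 3)·e^(-t). Since e^(-t) > 0, the only critical point is t = 3/5.
P''(3/5) has the same sign as -5 < 0, so this is a local maximum.
P(3/5) = (5)·e^(-3/5) ≈ 2.7441.

2.7441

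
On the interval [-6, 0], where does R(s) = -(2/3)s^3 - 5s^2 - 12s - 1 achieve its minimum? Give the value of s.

R'(s) = -2s^2 - 10s - 12, which vanishes at s = -3 and s = -2.
Evaluating at the critical points and endpoints: R(-6) = 35; R(-3) = 8; R(-2) = 25/3; R(0) = -1.
Hence the absolute minimum is -1 at s = 0.

0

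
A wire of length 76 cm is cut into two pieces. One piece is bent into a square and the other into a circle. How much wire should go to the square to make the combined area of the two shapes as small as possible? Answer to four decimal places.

42.5675

Let x be the length used for the square. Square side x/4; circle radius (76−x)/(2π).
A(x) = (x/4)² + π·((76−x)/(2π))² = x²/16 + (76−x)²/(4π) for 0 ≤ x ≤ 76. A'(x) = x/8 − (76−x)/(2π) = 0 gives x = 4·76/(π+4) ≈ 42.5675.
A'' = 1/8 + 1/(2π) > 0, so this gives the minimum combined area; x ≈ 42.5675 cm to the square.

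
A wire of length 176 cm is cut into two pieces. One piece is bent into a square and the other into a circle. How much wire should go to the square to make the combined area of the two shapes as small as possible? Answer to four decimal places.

Let x be the length used for the square. Square side x/4; circle radius (176−x)/(2π).
A(x) = (x/4)² + π·((176−x)/(2π))² = x²/16 + (176−x)²/(4π) for 0 ≤ x ≤ 176. A'(x) = x/8 − (176−x)/(2π) = 0 gives x = 4·176/(π+4) ≈ 98.5775.
A'' = 1/8 + 1/(2π) > 0, so this gives the minimum combined area; x ≈ 98.5775 cm to the square.

98.5775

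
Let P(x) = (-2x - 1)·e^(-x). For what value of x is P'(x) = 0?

1/2

P'(x) = (-2)·e^(-x) + (-2x - 1)·(-1)·e^(-x) = (2x - 1)·e^(-x). Since e^(-x) > 0, the only critical point is x = 1/2.
P''(1/2) has the same sign as 2 > 0, so this is a local minimum.
P(1/2) = (-2)·e^(-1/2) ≈ -1.2131.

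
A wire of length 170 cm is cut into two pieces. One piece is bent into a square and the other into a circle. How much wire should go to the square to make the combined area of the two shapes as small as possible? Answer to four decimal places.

95.2169

Let x be the length used for the square. Square side x/4; circle radius (170−x)/(2π).
A(x) = (x/4)² + π·((170−x)/(2π))² = x²/16 + (170−x)²/(4π) for 0 ≤ x ≤ 170. A'(x) = x/8 − (170−x)/(2π) = 0 gives x = 4·170/(π+4) ≈ 95.2169.
A'' = 1/8 + 1/(2π) > 0, so this gives the minimum combined area; x ≈ 95.2169 cm to the square.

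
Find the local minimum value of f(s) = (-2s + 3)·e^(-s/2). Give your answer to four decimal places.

By the product rule, f'(s) = (s - 7/2)·e^(-s/2). Since e^(-s/2) > 0, the only critical point is s = 7/2.
f''(7/2) has the same sign as 1 > 0, so this is a local minimum.
f(7/2) = (-4)·e^(-7/4) ≈ -0.6951.

-0.6951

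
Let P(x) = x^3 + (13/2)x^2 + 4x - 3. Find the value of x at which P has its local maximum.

-4

Critical points: P'(x) = 3x^2 + 13x + 4 vanishes at x = -4, -1/3.
Second-derivative test with P''(x) = 6x + 13: P''(-4) = -11 < 0 ⇒ local maximum; P''(-1/3) = 11 > 0 ⇒ local minimum.
Thus P has its local maximum at x = -4, with value 21.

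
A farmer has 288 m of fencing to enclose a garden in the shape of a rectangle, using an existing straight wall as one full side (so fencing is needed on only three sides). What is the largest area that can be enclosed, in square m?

10368

Let the sides perpendicular to the wall have length x and the parallel side y, so 2x + y = 288 and the area is A = xy = x(288 − 2x).
A'(x) = 288 − 4x = 0 gives x = 72, and A''(x) = −4 < 0 confirms a maximum.
Then y = 288 − 2·72 = 144 and A = 10368.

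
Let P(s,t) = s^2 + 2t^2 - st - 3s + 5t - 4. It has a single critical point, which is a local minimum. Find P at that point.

-8

∂P/∂s = 2s - t - 3 = 0 and ∂P/∂t = -s + 4t + 5 = 0, so (s, t) = (1, -1).
The Hessian has P_{ss} = 2, P_{tt} = 4, P_{st} = -1, giving D = 7 > 0 with P_{ss} > 0, so the point is a local minimum.
P(1, -1) = -8.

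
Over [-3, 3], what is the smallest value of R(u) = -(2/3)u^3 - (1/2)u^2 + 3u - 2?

The derivative is -2u^2 - u + 3, which vanishes at u = -3/2 and u = 1.
Candidates: R(-3) = 5/2,  R(-3/2) = -43/8,  R(1) = -1/6,  R(3) = -31/2.
So the minimum is R(3) = -31/2.

-31/2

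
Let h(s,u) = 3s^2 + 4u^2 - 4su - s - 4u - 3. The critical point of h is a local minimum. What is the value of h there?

-41/8

∂h/∂s = 6s - 4u - 1 = 0 and ∂h/∂u = -4s + 8u - 4 = 0, so (s, u) = (3/4, 7/8).
The Hessian has h_{ss} = 6, h_{uu} = 8, h_{su} = -4, giving D = 32 > 0 with h_{ss} > 0, so the point is a local minimum.
h(3/4, 7/8) = -41/8.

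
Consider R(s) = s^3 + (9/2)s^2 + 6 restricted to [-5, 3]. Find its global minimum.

-13/2

Differentiating, R'(s) = 3s^2 + 9s; which vanishes at s = -3 and s = 0.
Evaluating at the critical points and endpoints: R(-5) = -13/2, R(-3) = 39/2, R(0) = 6, R(3) = 147/2.
Hence the absolute minimum is -13/2 at s = -5.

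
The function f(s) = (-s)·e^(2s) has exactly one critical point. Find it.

f'(s) = (-1)·e^(2s) + (-s)·2·e^(2s) = (-2s - 1)·e^(2s). Since e^(2s) > 0, the only critical point is s = -1/2.
f''(-1/2) has the same sign as -2 < 0, so this is a local maximum.
f(-1/2) = (1/2)·e^(-1) ≈ 0.1839.

-1/2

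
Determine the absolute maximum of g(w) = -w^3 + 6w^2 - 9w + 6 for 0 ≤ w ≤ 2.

6

Differentiating, g'(w) = -3w^2 + 12w - 9; whose only zero in [0, 2] is w = 1.
Evaluating at the critical points and endpoints: g(0) = 6; g(1) = 2; g(2) = 4.
Hence the absolute maximum is 6 at w = 0.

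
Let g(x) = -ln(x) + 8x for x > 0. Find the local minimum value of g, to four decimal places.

g'(x) = -1/x + 8 = 0 gives x = 1/8.
g''(x) = 1/x², which is positive for x > 0, so this is a local minimum.
g(1/8) = -1·ln(1/8) + 1 ≈ 3.0794.

3.0794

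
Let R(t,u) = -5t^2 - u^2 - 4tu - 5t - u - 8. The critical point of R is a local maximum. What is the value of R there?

-11/2

∂R/∂t = -10t - 4u - 5 = 0 and ∂R/∂u = -4t - 2u - 1 = 0, so (t, u) = (-3/2, 5/2).
The Hessian has R_{tt} = -10, R_{uu} = -2, R_{tu} = -4, giving D = 4 > 0 with R_{tt} < 0, so the point is a local maximum.
R(-3/2, 5/2) = -11/2.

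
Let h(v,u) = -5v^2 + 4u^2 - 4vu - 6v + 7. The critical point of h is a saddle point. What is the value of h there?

17/2

∂h/∂v = -10v - 4u - 6 = 0 and ∂h/∂u = -4v + 8u = 0, so (v, u) = (-1/2, -1/4).
The Hessian has h_{vv} = -10, h_{uu} = 8, h_{vu} = -4, giving D = -96 < 0, so the point is a saddle point.
h(-1/2, -1/4) = 17/2.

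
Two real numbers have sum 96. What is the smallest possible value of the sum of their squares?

With a + b = 96, a^2 + b^2 = a^2 + (96 − a)^2.
The derivative 2a − 2(96 − a) = 4a − 192 vanishes at a = 48; second derivative 4 > 0, a minimum.
The minimum is 2·(48)^2 = 4608.

4608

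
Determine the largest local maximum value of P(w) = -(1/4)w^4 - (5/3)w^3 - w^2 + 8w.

P'(w) = -w^3 - 5w^2 - 2w + 8. Setting P'(w) = 0 gives w ∈ {-4, -2, 1}.
Second-derivative test with P''(w) = -3w^2 - 10w - 2: P''(-4) = -10 < 0 ⇒ local maximum; P''(-2) = 6 > 0 ⇒ local minimum; P''(1) = -15 < 0 ⇒ local maximum.
The largest local maximum is P(1) = 61/12.

61/12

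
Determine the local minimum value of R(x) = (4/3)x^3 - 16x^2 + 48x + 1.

1

Critical points: R'(x) = 4x^2 - 32x + 48 vanishes at x = 2, 6.
Since R''(x) = 8x - 32, we get R''(2) = -16 < 0 ⇒ local maximum; R''(6) = 16 > 0 ⇒ local minimum.
So the local minimum value is R(6) = 1.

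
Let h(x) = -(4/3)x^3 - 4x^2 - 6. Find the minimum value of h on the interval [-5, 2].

Differentiating, h'(x) = -4x^2 - 8x; which vanishes at x = -2 and x = 0.
Candidates: h(-5) = 182/3; h(-2) = -34/3; h(0) = -6; h(2) = -98/3.
The minimum over the interval is -98/3, attained at x = 2.

-98/3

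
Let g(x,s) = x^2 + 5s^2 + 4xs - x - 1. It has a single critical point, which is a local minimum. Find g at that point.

-9/4

∂g/∂x = 2x + 4s - 1 = 0 and ∂g/∂s = 4x + 10s = 0, so (x, s) = (5/2, -1).
The Hessian has g_{xx} = 2, g_{ss} = 10, g_{xs} = 4, giving D = 4 > 0 with g_{xx} > 0, so the point is a local minimum.
g(5/2, -1) = -9/4.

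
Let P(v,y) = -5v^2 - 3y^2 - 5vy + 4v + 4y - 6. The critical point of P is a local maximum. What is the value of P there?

-162/35

∂P/∂v = -10v - 5y + 4 = 0 and ∂P/∂y = -5v - 6y + 4 = 0, so (v, y) = (4/35, 4/7).
The Hessian has P_{vv} = -10, P_{yy} = -6, P_{vy} = -5, giving D = 35 > 0 with P_{vv} < 0, so the point is a local maximum.
P(4/35, 4/7) = -162/35.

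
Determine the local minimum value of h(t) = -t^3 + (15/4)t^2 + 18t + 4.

-179/16

Critical points: h'(t) = -3t^2 + (15/2)t + 18 vanishes at t = -3/2, 4.
h''(t) = -6t + 15/2. h''(-3/2) = 33/2 > 0 ⇒ local minimum; h''(4) = -33/2 < 0 ⇒ local maximum.
Thus h has its local minimum at t = -3/2, with value -179/16.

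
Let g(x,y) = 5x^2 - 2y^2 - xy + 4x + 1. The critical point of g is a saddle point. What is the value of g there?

∂g/∂x = 10x - y + 4 = 0 and ∂g/∂y = -x - 4y = 0, so (x, y) = (-16/41, 4/41).
The Hessian has g_{xx} = 10, g_{yy} = -4, g_{xy} = -1, giving D = -41 < 0, so the point is a saddle point.
g(-16/41, 4/41) = 9/41.

9/41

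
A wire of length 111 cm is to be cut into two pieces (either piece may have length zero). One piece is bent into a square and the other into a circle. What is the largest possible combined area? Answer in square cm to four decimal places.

980.4740

Let x be the length used for the square. Square side x/4; circle radius (111−x)/(2π).
A(x) = (x/4)² + π·((111−x)/(2π))² = x²/16 + (111−x)²/(4π) for 0 ≤ x ≤ 111. A'(x) = x/8 − (111−x)/(2π) = 0 gives x = 4·111/(π+4) ≈ 62.1710.
A'' > 0, so the interior critical point is a minimum; the maximum is at an endpoint. A(0) = 980.4740 and A(111) = 770.0625, so the largest area is 980.4740.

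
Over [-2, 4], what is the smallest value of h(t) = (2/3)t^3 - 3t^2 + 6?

The derivative is 2t^2 - 6t, which vanishes at t = 0 and t = 3.
Compare values at every candidate in [-2, 4]: h(-2) = -34/3, h(0) = 6, h(3) = -3, h(4) = 2/3.
So the minimum is h(-2) = -34/3.

-34/3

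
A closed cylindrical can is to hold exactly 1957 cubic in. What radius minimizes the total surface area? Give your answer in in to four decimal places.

6.7786

With radius r and height h, πr²h = 1957 so h = 1957/(πr²), and S(r) = 2πr² + 2πrh = 2πr² + 2·1957/r.
S'(r) = 4πr − 2·1957/r² = 0 ⇒ r³ = 1957/(2π), so r ≈ 6.7786 and h = 2r ≈ 13.5571.
S''(r) = 4π + 4·1957/r³ > 0, so this is the minimum; S ≈ 866.1141.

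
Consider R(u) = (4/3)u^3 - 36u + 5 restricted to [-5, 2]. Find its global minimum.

-169/3

R'(u) = 4u^2 - 36, whose only zero in [-5, 2] is u = -3.
Candidates: R(-5) = 55/3, R(-3) = 77, R(2) = -169/3.
Hence the absolute minimum is -169/3 at u = 2.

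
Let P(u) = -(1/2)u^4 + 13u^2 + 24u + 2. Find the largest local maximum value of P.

Critical points: P'(u) = -2u^3 + 26u + 24 vanishes at u = -3, -1, 4.
P''(u) = -6u^2 + 26. P''(-3) = -28 < 0 ⇒ local maximum; P''(-1) = 20 > 0 ⇒ local minimum; P''(4) = -70 < 0 ⇒ local maximum.
The largest local maximum is P(4) = 178.

178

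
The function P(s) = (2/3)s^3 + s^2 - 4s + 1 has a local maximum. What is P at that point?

Critical points: P'(s) = 2s^2 + 2s - 4 vanishes at s = -2, 1.
Since P''(s) = 4s + 2, we get P''(-2) = -6 < 0 ⇒ local maximum; P''(1) = 6 > 0 ⇒ local minimum.
Thus P has its local maximum at s = -2, with value 23/3.

23/3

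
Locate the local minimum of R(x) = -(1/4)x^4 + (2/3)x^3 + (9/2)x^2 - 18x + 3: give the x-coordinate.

R'(x) = -x^3 + 2x^2 + 9x - 18 = 0 at x = -3, 2, 3.
Second-derivative test with R''(x) = -3x^2 + 4x + 9: R''(-3) = -30 < 0 ⇒ local maximum; R''(2) = 5 > 0 ⇒ local minimum; R''(3) = -6 < 0 ⇒ local maximum.
So the local minimum value is R(2) = -41/3.

2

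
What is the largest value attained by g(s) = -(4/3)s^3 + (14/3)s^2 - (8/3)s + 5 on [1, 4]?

23/3

The derivative is -4s^2 + (28/3)s - 8/3, whose only zero in [1, 4] is s = 2.
Evaluating at the critical points and endpoints: g(1) = 17/3; g(2) = 23/3; g(4) = -49/3.
So the maximum is g(2) = 23/3.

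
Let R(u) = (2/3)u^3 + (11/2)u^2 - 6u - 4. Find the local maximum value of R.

86

Critical points: R'(u) = 2u^2 + 11u - 6 vanishes at u = -6, 1/2.
Since R''(u) = 4u + 11, we get R''(-6) = -13 < 0 ⇒ local maximum; R''(1/2) = 13 > 0 ⇒ local minimum.
The local maximum is R(-6) = 86.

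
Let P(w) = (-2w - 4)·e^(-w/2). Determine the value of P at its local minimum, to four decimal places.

Differentiating with the product rule gives P'(w) = (w)·e^(-w/2). Since e^(-w/2) > 0, the only critical point is w = 0.
P''(0) has the same sign as 1 > 0, so this is a local minimum.
P(0) = (-4)·e^(0) ≈ -4.0000.

-4.0000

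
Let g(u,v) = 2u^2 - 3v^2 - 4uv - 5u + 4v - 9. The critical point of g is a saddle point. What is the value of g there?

∂g/∂u = 4u - 4v - 5 = 0 and ∂g/∂v = -4u - 6v + 4 = 0, so (u, v) = (23/20, -1/10).
The Hessian has g_{uu} = 4, g_{vv} = -6, g_{uv} = -4, giving D = -40 < 0, so the point is a saddle point.
g(23/20, -1/10) = -483/40.

-483/40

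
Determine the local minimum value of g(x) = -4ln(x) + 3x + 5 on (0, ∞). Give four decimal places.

7.8493

g'(x) = -4/x + 3 = 0 gives x = 4/3.
g''(x) = 4/x², which is positive for x > 0, so this is a local minimum.
g(4/3) = -4·ln(4/3) + 4 + 5 ≈ 7.8493.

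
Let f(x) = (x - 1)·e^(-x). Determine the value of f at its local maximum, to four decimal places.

f'(x) = 1·e^(-x) + (x - 1)·(-1)·e^(-x) = (-x + 2)·e^(-x). Since e^(-x) > 0, the only critical point is x = 2.
f''(2) has the same sign as -1 < 0, so this is a local maximum.
f(2) = (1)·e^(-2) ≈ 0.1353.

0.1353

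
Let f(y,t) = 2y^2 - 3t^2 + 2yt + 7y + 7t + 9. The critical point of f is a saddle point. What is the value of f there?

∂f/∂y = 4y + 2t + 7 = 0 and ∂f/∂t = 2y - 6t + 7 = 0, so (y, t) = (-2, 1/2).
The Hessian has f_{yy} = 4, f_{tt} = -6, f_{yt} = 2, giving D = -28 < 0, so the point is a saddle point.
f(-2, 1/2) = 15/4.

15/4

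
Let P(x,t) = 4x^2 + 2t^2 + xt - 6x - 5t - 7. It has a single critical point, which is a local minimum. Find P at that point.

-359/31

∂P/∂x = 8x + t - 6 = 0 and ∂P/∂t = x + 4t - 5 = 0, so (x, t) = (19/31, 34/31).
The Hessian has P_{xx} = 8, P_{tt} = 4, P_{xt} = 1, giving D = 31 > 0 with P_{xx} > 0, so the point is a local minimum.
P(19/31, 34/31) = -359/31.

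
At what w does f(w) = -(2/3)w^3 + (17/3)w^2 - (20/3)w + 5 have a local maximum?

Critical points: f'(w) = -2w^2 + (34/3)w - 20/3 vanishes at w = 2/3, 5.
f''(w) = -4w + 34/3. f''(2/3) = 26/3 > 0 ⇒ local minimum; f''(5) = -26/3 < 0 ⇒ local maximum.
Thus f has its local maximum at w = 5, with value 30.

5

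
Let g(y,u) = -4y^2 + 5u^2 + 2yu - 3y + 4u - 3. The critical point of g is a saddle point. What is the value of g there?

∂g/∂y = -8y + 2u - 3 = 0 and ∂g/∂u = 2y + 10u + 4 = 0, so (y, u) = (-19/42, -13/42).
The Hessian has g_{yy} = -8, g_{uu} = 10, g_{yu} = 2, giving D = -84 < 0, so the point is a saddle point.
g(-19/42, -13/42) = -247/84.

-247/84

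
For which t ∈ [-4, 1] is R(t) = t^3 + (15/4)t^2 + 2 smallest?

Differentiating, R'(t) = 3t^2 + (15/2)t; which vanishes at t = -5/2 and t = 0.
Candidates: R(-4) = -2; R(-5/2) = 157/16; R(0) = 2; R(1) = 27/4.
The minimum over the interval is -2, attained at t = -4.

-4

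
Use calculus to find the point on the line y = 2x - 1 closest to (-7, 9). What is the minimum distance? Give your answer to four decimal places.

10.7331

Minimize D(x)^2 = (x + 7)^2 + (2x - 10)^2.
d/dx[D^2] = 2(x + 7) + 2·2·(2x - 10) = 0 ⇒ x = 13/5.
Then y = 21/5 and the distance is √(576/5) ≈ 10.7331.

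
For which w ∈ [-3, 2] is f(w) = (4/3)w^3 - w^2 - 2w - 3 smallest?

-3

The derivative is 4w^2 - 2w - 2, which vanishes at w = -1/2 and w = 1.
Candidates: f(-3) = -42,  f(-1/2) = -29/12,  f(1) = -14/3,  f(2) = -1/3.
Hence the absolute minimum is -42 at w = -3.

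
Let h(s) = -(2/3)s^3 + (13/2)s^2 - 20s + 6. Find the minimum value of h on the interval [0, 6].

Differentiating, h'(s) = -2s^2 + 13s - 20; which vanishes at s = 5/2 and s = 4.
Candidates: h(0) = 6, h(5/2) = -331/24, h(4) = -38/3, h(6) = -24.
So the minimum is h(6) = -24.

-24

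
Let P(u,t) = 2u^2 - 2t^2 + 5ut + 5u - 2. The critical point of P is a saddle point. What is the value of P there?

-132/41

∂P/∂u = 4u + 5t + 5 = 0 and ∂P/∂t = 5u - 4t = 0, so (u, t) = (-20/41, -25/41).
The Hessian has P_{uu} = 4, P_{tt} = -4, P_{ut} = 5, giving D = -41 < 0, so the point is a saddle point.
P(-20/41, -25/41) = -132/41.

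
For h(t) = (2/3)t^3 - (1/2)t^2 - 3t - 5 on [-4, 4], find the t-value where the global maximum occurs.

4

Differentiating, h'(t) = 2t^2 - t - 3; which vanishes at t = -1 and t = 3/2.
Compare values at every candidate in [-4, 4]: h(-4) = -131/3; h(-1) = -19/6; h(3/2) = -67/8; h(4) = 53/3.
The maximum over the interval is 53/3, attained at t = 4.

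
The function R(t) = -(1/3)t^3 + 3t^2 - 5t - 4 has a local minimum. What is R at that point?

-19/3

R'(t) = -t^2 + 6t - 5 = 0 at t = 1, 5.
Second-derivative test with R''(t) = -2t + 6: R''(1) = 4 > 0 ⇒ local minimum; R''(5) = -4 < 0 ⇒ local maximum.
So the local minimum value is R(1) = -19/3.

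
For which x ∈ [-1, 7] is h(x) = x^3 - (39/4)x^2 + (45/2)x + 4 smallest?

The derivative is 3x^2 - (39/2)x + 45/2, which vanishes at x = 3/2 and x = 5.
Evaluating at the critical points and endpoints: h(-1) = -117/4, h(3/2) = 307/16, h(5) = -9/4, h(7) = 107/4.
Hence the absolute minimum is -117/4 at x = -1.

-1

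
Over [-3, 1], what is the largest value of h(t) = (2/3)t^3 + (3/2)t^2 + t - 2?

Differentiating, h'(t) = 2t^2 + 3t + 1; which vanishes at t = -1 and t = -1/2.
Candidates: h(-3) = -19/2; h(-1) = -13/6; h(-1/2) = -53/24; h(1) = 7/6.
The maximum over the interval is 7/6, attained at t = 1.

7/6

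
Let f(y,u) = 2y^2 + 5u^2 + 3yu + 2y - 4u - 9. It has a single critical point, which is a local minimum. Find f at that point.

-355/31

∂f/∂y = 4y + 3u + 2 = 0 and ∂f/∂u = 3y + 10u - 4 = 0, so (y, u) = (-32/31, 22/31).
The Hessian has f_{yy} = 4, f_{uu} = 10, f_{yu} = 3, giving D = 31 > 0 with f_{yy} > 0, so the point is a local minimum.
f(-32/31, 22/31) = -355/31.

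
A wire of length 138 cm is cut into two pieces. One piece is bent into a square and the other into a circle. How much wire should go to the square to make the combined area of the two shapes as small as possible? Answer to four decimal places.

77.2937

Let x be the length used for the square. Square side x/4; circle radius (138−x)/(2π).
A(x) = (x/4)² + π·((138−x)/(2π))² = x²/16 + (138−x)²/(4π) for 0 ≤ x ≤ 138. A'(x) = x/8 − (138−x)/(2π) = 0 gives x = 4·138/(π+4) ≈ 77.2937.
A'' = 1/8 + 1/(2π) > 0, so this gives the minimum combined area; x ≈ 77.2937 cm to the square.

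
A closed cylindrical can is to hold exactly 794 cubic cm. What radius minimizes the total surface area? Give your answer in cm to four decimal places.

With radius r and height h, πr²h = 794 so h = 794/(πr²), and S(r) = 2πr² + 2πrh = 2πr² + 2·794/r.
S'(r) = 4πr − 2·794/r² = 0 ⇒ r³ = 794/(2π), so r ≈ 5.0182 and h = 2r ≈ 10.0364.
S''(r) = 4π + 4·794/r³ > 0, so this is the minimum; S ≈ 474.6734.

5.0182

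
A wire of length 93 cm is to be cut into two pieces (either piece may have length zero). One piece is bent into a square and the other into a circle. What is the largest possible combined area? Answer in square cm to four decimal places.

Let x be the length used for the square. Square side x/4; circle radius (93−x)/(2π).
A(x) = (x/4)² + π·((93−x)/(2π))² = x²/16 + (93−x)²/(4π) for 0 ≤ x ≤ 93. A'(x) = x/8 − (93−x)/(2π) = 0 gives x = 4·93/(π+4) ≈ 52.0892.
A'' > 0, so the interior critical point is a minimum; the maximum is at an endpoint. A(0) = 688.2656 and A(93) = 540.5625, so the largest area is 688.2656.

688.2656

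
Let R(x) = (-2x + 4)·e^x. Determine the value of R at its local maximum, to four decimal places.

5.4366

R'(x) = (-2)·e^x + (-2x + 4)·1·e^x = (-2x + 2)·e^x. Since e^x > 0, the only critical point is x = 1.
R''(1) has the same sign as -2 < 0, so this is a local maximum.
R(1) = (2)·e^(1) ≈ 5.4366.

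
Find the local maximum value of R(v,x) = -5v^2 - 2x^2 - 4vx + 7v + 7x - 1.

∂R/∂v = -10v - 4x + 7 = 0 and ∂R/∂x = -4v - 4x + 7 = 0, so (v, x) = (0, 7/4).
The Hessian has R_{vv} = -10, R_{xx} = -4, R_{vx} = -4, giving D = 24 > 0 with R_{vv} < 0, so the point is a local maximum.
R(0, 7/4) = 41/8.

41/8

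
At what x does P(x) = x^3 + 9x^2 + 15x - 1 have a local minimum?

P'(x) = 3x^2 + 18x + 15 = 0 at x = -5, -1.
P''(x) = 6x + 18. P''(-5) = -12 < 0 ⇒ local maximum; P''(-1) = 12 > 0 ⇒ local minimum.
The local minimum is P(-1) = -8.

-1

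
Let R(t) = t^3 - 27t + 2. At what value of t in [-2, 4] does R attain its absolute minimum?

3

The derivative is 3t^2 - 27, whose only zero in [-2, 4] is t = 3.
Candidates: R(-2) = 48; R(3) = -52; R(4) = -42.
The minimum over the interval is -52, attained at t = 3.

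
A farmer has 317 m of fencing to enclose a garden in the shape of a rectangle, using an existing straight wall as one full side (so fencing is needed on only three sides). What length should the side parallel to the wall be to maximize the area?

317/2

Let the sides perpendicular to the wall have length x and the parallel side y, so 2x + y = 317 and the area is A = xy = x(317 − 2x).
A'(x) = 317 − 4x = 0 gives x = 317/4, and A''(x) = −4 < 0 confirms a maximum.
Then y = 317 − 2·317/4 = 317/2 and A = 100489/8.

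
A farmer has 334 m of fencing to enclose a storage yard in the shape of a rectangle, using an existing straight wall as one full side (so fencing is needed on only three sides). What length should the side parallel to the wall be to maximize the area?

Let the sides perpendicular to the wall have length x and the parallel side y, so 2x + y = 334 and the area is A = xy = x(334 − 2x).
A'(x) = 334 − 4x = 0 gives x = 167/2, and A''(x) = −4 < 0 confirms a maximum.
Then y = 334 − 2·167/2 = 167 and A = 27889/2.

167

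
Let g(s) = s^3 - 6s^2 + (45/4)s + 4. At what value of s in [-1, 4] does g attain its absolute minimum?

-1

The derivative is 3s^2 - 12s + 45/4, which vanishes at s = 3/2 and s = 5/2.
Evaluating at the critical points and endpoints: g(-1) = -57/4, g(3/2) = 43/4, g(5/2) = 41/4, g(4) = 17.
So the minimum is g(-1) = -57/4.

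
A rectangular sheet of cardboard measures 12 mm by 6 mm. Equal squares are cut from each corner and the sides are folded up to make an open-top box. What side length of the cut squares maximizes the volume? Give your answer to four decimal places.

With cut size x, the volume is V(x) = x(12 − 2x)(6 − 2x) for 0 < x < 3.
V'(x) = 12x^2 − 72x + 72. Setting V'(x) = 0 gives x ≈ 1.2679 (the root in (0, 3)).
V''(x) = 24x − 72 is negative there, so this is the maximum; V ≈ 41.5692.

1.2679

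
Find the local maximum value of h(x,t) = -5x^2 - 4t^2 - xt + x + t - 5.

∂h/∂x = -10x - t + 1 = 0 and ∂h/∂t = -x - 8t + 1 = 0, so (x, t) = (7/79, 9/79).
The Hessian has h_{xx} = -10, h_{tt} = -8, h_{xt} = -1, giving D = 79 > 0 with h_{xx} < 0, so the point is a local maximum.
h(7/79, 9/79) = -387/79.

-387/79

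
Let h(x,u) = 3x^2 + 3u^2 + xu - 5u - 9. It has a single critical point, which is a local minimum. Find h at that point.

∂h/∂x = 6x + u = 0 and ∂h/∂u = x + 6u - 5 = 0, so (x, u) = (-1/7, 6/7).
The Hessian has h_{xx} = 6, h_{uu} = 6, h_{xu} = 1, giving D = 35 > 0 with h_{xx} > 0, so the point is a local minimum.
h(-1/7, 6/7) = -78/7.

-78/7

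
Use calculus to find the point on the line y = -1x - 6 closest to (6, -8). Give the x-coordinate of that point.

4

Minimize D(x)^2 = (x - 6)^2 + (-x + 2)^2.
d/dx[D^2] = 2(x - 6) + 2·(-1)·(-x + 2) = 0 ⇒ x = 4.
Then y = -10 and the distance is √(8) ≈ 2.8284.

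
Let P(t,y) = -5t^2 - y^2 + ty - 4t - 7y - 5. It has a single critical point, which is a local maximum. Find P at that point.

∂P/∂t = -10t + y - 4 = 0 and ∂P/∂y = t - 2y - 7 = 0, so (t, y) = (-15/19, -74/19).
The Hessian has P_{tt} = -10, P_{yy} = -2, P_{ty} = 1, giving D = 19 > 0 with P_{tt} < 0, so the point is a local maximum.
P(-15/19, -74/19) = 194/19.

194/19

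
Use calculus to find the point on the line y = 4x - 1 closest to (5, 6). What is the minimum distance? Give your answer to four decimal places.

3.1530

Minimize D(x)^2 = (x - 5)^2 + (4x - 7)^2.
d/dx[D^2] = 2(x - 5) + 2·4·(4x - 7) = 0 ⇒ x = 33/17.
Then y = 115/17 and the distance is √(169/17) ≈ 3.1530.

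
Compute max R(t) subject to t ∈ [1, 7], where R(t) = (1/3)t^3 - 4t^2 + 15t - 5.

55/3

The derivative is t^2 - 8t + 15, which vanishes at t = 3 and t = 5.
Compare values at every candidate in [1, 7]: R(1) = 19/3; R(3) = 13; R(5) = 35/3; R(7) = 55/3.
Hence the absolute maximum is 55/3 at t = 7.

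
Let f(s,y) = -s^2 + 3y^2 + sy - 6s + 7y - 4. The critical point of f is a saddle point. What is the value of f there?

49/13

∂f/∂s = -2s + y - 6 = 0 and ∂f/∂y = s + 6y + 7 = 0, so (s, y) = (-43/13, -8/13).
The Hessian has f_{ss} = -2, f_{yy} = 6, f_{sy} = 1, giving D = -13 < 0, so the point is a saddle point.
f(-43/13, -8/13) = 49/13.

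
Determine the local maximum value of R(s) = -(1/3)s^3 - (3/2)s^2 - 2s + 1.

11/6

Critical points: R'(s) = -s^2 - 3s - 2 vanishes at s = -2, -1.
R''(s) = -2s - 3. R''(-2) = 1 > 0 ⇒ local minimum; R''(-1) = -1 < 0 ⇒ local maximum.
The local maximum is R(-1) = 11/6.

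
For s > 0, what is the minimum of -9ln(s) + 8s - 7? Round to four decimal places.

R'(s) = -9/s + 8 = 0 gives s = 9/8.
R''(s) = 9/s², which is positive for s > 0, so this is a local minimum.
R(9/8) = -9·ln(9/8) + 9 - 7 ≈ 0.9400.

0.9400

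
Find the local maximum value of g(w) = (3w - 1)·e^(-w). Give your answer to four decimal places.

By the product rule, g'(w) = (-3w + 4)·e^(-w). Since e^(-w) > 0, the only critical point is w = 4/3.
g''(4/3) has the same sign as -3 < 0, so this is a local maximum.
g(4/3) = (3)·e^(-4/3) ≈ 0.7908.

0.7908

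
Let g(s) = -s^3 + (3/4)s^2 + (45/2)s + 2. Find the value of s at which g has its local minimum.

-5/2

g'(s) = -3s^2 + (3/2)s + 45/2. Setting g'(s) = 0 gives s ∈ {-5/2, 3}.
Second-derivative test with g''(s) = -6s + 3/2: g''(-5/2) = 33/2 > 0 ⇒ local minimum; g''(3) = -33/2 < 0 ⇒ local maximum.
The local minimum is g(-5/2) = -543/16.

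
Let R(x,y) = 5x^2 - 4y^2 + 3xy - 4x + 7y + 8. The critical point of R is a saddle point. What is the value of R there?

∂R/∂x = 10x + 3y - 4 = 0 and ∂R/∂y = 3x - 8y + 7 = 0, so (x, y) = (11/89, 82/89).
The Hessian has R_{xx} = 10, R_{yy} = -8, R_{xy} = 3, giving D = -89 < 0, so the point is a saddle point.
R(11/89, 82/89) = 977/89.

977/89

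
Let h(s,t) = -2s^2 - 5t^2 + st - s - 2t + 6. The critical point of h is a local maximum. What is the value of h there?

83/13

∂h/∂s = -4s + t - 1 = 0 and ∂h/∂t = s - 10t - 2 = 0, so (s, t) = (-4/13, -3/13).
The Hessian has h_{ss} = -4, h_{tt} = -10, h_{st} = 1, giving D = 39 > 0 with h_{ss} < 0, so the point is a local maximum.
h(-4/13, -3/13) = 83/13.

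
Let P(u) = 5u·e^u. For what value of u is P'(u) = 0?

By the product rule, P'(u) = (5u + 5)·e^u. Since e^u > 0, the only critical point is u = -1.
P''(-1) has the same sign as 5 > 0, so this is a local minimum.
P(-1) = (-5)·e^(-1) ≈ -1.8394.

-1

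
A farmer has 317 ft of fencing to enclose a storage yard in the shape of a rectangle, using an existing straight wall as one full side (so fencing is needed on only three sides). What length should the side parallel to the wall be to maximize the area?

Let the sides perpendicular to the wall have length x and the parallel side y, so 2x + y = 317 and the area is A = xy = x(317 − 2x).
A'(x) = 317 − 4x = 0 gives x = 317/4, and A''(x) = −4 < 0 confirms a maximum.
Then y = 317 − 2·317/4 = 317/2 and A = 100489/8.

317/2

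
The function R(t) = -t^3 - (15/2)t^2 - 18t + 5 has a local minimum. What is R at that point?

Critical points: R'(t) = -3t^2 - 15t - 18 vanishes at t = -3, -2.
R''(t) = -6t - 15. R''(-3) = 3 > 0 ⇒ local minimum; R''(-2) = -3 < 0 ⇒ local maximum.
So the local minimum value is R(-3) = 37/2.

37/2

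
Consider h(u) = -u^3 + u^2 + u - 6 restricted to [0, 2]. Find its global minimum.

-8

The derivative is -3u^2 + 2u + 1, whose only zero in [0, 2] is u = 1.
Compare values at every candidate in [0, 2]: h(0) = -6, h(1) = -5, h(2) = -8.
So the minimum is h(2) = -8.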